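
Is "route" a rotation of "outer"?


Word: "outer", Candidate: "route"
Method: check if candidate is substring of word+word
"outerouter" contains "route"? Yes
Is rotation = Yes


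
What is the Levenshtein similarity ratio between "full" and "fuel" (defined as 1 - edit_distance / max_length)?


Word 1: "full" (length 4)
Word 2: "fuel" (length 4)
One optimal edit sequence:
  1. keep 'f'
  2. keep 'u'
  3. substitute 'l' -> 'e'  (+1)
  4. keep 'l'
Edit distance = 1
Max length = max(4, 4) = 4
Similarity = 1 - 1/4
= 0.7500


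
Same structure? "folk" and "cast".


Pattern of "folk": [0, 1, 2, 3]
Pattern of "cast": [0, 1, 2, 3]
Patterns match
Same pattern = Yes


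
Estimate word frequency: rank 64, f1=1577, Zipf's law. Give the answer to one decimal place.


Zipf's law: f(r) = f(1) / r
f(1) = 1577
f(64) = 1577 / 64
= 24.6 occurrences


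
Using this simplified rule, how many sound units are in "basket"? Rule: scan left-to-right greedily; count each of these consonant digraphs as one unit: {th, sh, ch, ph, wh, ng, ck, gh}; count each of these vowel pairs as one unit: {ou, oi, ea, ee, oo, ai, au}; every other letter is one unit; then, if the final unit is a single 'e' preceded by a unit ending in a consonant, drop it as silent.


Word: "basket" (6 letters)
Left-to-right scan:
  1. 'b' (letter)
  2. 'a' (letter)
  3. 's' (letter)
  4. 'k' (letter)
  5. 'e' (letter)
  6. 't' (letter)
Units from scan: 6
Sound units = 6 units


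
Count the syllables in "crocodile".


Word: "crocodile"
Syllable breakdown: croc / o / dile
Counting: 3 parts
= 3 syllables


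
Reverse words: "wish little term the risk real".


Original: "wish little term the risk real"
Words (1..n): wish | little | term | the | risk | real
Reversed (n..1): real | risk | the | term | little | wish
Result = "real risk the term little wish"


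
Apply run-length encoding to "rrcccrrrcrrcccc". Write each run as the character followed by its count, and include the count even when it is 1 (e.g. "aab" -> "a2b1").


String: "rrcccrrrcrrcccc"
Scanning for consecutive runs:
  'r' x 2
  'c' x 3
  'r' x 3
  'c' x 1
  'r' x 2
  'c' x 4
RLE = "r2c3r3c1r2c4"


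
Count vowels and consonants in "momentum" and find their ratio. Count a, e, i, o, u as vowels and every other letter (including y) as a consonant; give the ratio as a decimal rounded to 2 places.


Word: "momentum"
Vowels (a,e,i,o,u): 3
Consonants: 5
Ratio = 3/5
= 0.60


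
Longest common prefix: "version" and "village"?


Word 1: "version"
Word 2: "village"
Comparing from start:
  Pos 0: 'v' == 'v'
  Pos 1: 'e' != 'i' (stop)
LCP = "v" (length 1)


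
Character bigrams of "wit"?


Word: "wit" (length 3)
Number of bigrams = 3 - 2 + 1 = 2
  Position 0: "wi"
  Position 1: "it"
Bigrams = "wi", "it"


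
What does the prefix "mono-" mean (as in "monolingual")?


Prefix: mono-
As in: monolingual -> mono- + lingual
Meaning = one


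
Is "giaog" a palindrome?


Word: "giaog"
Reversed: "goaig"
Forward == Backward? giaog != goaig
Palindrome = No


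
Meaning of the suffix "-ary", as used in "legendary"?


Suffix: -ary
Example: legendary = legend + -ary
Meaning = relating to


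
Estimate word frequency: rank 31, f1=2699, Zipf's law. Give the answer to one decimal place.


Zipf's law: f(r) = f(1) / r
f(1) = 2699
f(31) = 2699 / 31
= 87.1 occurrences


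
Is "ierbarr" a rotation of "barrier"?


Word: "barrier", Candidate: "ierbarr"
Method: check if candidate is substring of word+word
"barrierbarrier" contains "ierbarr"? Yes
Is rotation = Yes


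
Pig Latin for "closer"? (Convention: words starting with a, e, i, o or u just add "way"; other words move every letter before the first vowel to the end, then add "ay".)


Word: "closer"
Starts with consonant(s) → move to end, add 'ay'
Consonant cluster: "cl"
Pig Latin = "oserclay"


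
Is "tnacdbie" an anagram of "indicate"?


Word 1: "indicate" → sorted: acdeiint
Word 2: "tnacdbie" → sorted: abcdeint
Same letters? acdeiint != abcdeint
Anagram = No


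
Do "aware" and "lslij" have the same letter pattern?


Pattern of "aware": [0, 1, 0, 2, 3]
Pattern of "lslij": [0, 1, 0, 2, 3]
Patterns match
Same pattern = Yes


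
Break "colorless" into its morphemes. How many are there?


Word: "colorless"
Morphemes: color + -less
Each morpheme carries meaning
= 2 morphemes


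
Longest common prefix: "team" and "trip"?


Word 1: "team"
Word 2: "trip"
Comparing from start:
  Pos 0: 't' == 't'
  Pos 1: 'e' != 'r' (stop)
LCP = "t" (length 1)


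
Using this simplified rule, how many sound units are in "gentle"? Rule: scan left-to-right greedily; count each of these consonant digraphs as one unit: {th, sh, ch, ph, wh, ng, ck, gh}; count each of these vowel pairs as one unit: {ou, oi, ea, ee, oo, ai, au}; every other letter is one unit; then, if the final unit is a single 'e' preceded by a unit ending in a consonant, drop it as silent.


Word: "gentle" (6 letters)
Left-to-right scan:
  (1) 'g' (letter)
  (2) 'e' (letter)
  (3) 'n' (letter)
  (4) 't' (letter)
  (5) 'l' (letter)
  (6) 'e' (letter)
Units from scan: 6
Final unit is 'e' after a consonant -> drop as silent (-1)
Sound units = 5 units


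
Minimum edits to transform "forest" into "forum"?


Word 1: "forest" (length 6)
Word 2: "forum" (length 5)
One optimal edit sequence (insert/delete/substitute each cost 1):
  1. keep 'f'
  2. keep 'o'
  3. keep 'r'
  4. delete 'e'  (+1)
  5. substitute 's' -> 'u'  (+1)
  6. substitute 't' -> 'm'  (+1)
Total edit operations: 3
Edit distance = 3


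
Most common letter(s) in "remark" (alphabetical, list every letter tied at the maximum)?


Word: "remark"
Letter counts:
  'a': 1
  'e': 1
  'k': 1
  'm': 1
  'r': 2
Maximum count = 2
Most frequent = 'r' (2 times each)


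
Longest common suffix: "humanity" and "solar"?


Word 1: "humanity"
Word 2: "solar"
Comparing from end:
  Pos -1: 'y' != 'r' (stop)
LCS = "" (length 0)


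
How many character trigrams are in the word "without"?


Word: "without" (length 7)
Number of 3-grams = length - 3 + 1 = 7 - 3 + 1
= 5


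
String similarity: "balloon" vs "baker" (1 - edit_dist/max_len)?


Word 1: "balloon" (length 7)
Word 2: "baker" (length 5)
One optimal edit sequence:
  1. keep 'b'
  2. keep 'a'
  3. delete 'l'  (+1)
  4. delete 'l'  (+1)
  5. substitute 'o' -> 'k'  (+1)
  6. substitute 'o' -> 'e'  (+1)
  7. substitute 'n' -> 'r'  (+1)
Edit distance = 5
Max length = max(7, 5) = 7
Similarity = 1 - 5/7
= 0.2857


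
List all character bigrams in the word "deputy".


Word: "deputy" (length 6)
Number of bigrams = 6 - 2 + 1 = 5
  Position 0: "de"
  Position 1: "ep"
  Position 2: "pu"
  Position 3: "ut"
  Position 4: "ty"
Bigrams = "de", "ep", "pu", "ut", "ty"


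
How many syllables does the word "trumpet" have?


Word: "trumpet"
Syllable breakdown: trum / pet
Counting: 2 parts
= 2 syllables


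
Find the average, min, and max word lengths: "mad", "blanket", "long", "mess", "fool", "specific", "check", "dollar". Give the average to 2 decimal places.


Lengths: "mad"=3, "blanket"=7, "long"=4, "mess"=4, "fool"=4, "specific"=8, "check"=5, "dollar"=6
Sum = 41, Count = 8
Average = 41/8 = 5.13
= avg=5.13, min=3, max=8


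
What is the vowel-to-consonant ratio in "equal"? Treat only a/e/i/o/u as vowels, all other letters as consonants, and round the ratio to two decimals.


Word: "equal"
Vowels (a,e,i,o,u): 3
Consonants: 2
Ratio = 3/2
= 1.50


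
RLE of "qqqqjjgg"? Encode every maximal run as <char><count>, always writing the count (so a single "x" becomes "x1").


String: "qqqqjjgg"
Scanning for consecutive runs:
  'q' x 4
  'j' x 2
  'g' x 2
RLE = "q4j2g2"


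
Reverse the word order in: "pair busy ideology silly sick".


Original: "pair busy ideology silly sick"
Words (1..n): pair | busy | ideology | silly | sick
Reversed (n..1): sick | silly | ideology | busy | pair
Result = "sick silly ideology busy pair"


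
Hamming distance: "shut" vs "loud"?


Comparing character by character (same length = 4):
  Pos 0: 's' vs 'l' !=
  Pos 1: 'h' vs 'o' !=
  Pos 2: 'u' vs 'u' =
  Pos 3: 't' vs 'd' !=
Hamming distance = 3


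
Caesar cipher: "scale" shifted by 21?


Word: "scale"
Shift: 21
Each letter → (letter + shift) mod 26:
  's' (18) + 21 = 13 → 'n'
  'c' (2) + 21 = 23 → 'x'
  'a' (0) + 21 = 21 → 'v'
  'l' (11) + 21 = 6 → 'g'
  'e' (4) + 21 = 25 → 'z'
Result = "nxvgz"


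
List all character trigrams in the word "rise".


Word: "rise" (length 4)
Number of trigrams = 4 - 3 + 1 = 2
  Position 0: "ris"
  Position 1: "ise"
Trigrams = "ris", "ise"


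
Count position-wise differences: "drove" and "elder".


Comparing character by character (same length = 5):
  Pos 0: 'd' vs 'e' !=
  Pos 1: 'r' vs 'l' !=
  Pos 2: 'o' vs 'd' !=
  Pos 3: 'v' vs 'e' !=
  Pos 4: 'e' vs 'r' !=
Hamming distance = 5


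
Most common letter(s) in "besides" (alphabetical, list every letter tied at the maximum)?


Word: "besides"
Letter counts:
  'b': 1
  'd': 1
  'e': 2
  'i': 1
  's': 2
Maximum count = 2
Most frequent = 'e', 's' (2 times each)


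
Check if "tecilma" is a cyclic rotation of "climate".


Word: "climate", Candidate: "tecilma"
Method: check if candidate is substring of word+word
"climateclimate" contains "tecilma"? No
Is rotation = No


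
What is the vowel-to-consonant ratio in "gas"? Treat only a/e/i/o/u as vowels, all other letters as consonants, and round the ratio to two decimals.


Word: "gas"
Vowels (a,e,i,o,u): 1
Consonants: 2
Ratio = 1/2
= 0.50


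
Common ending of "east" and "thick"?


Word 1: "east"
Word 2: "thick"
Comparing from end:
  Pos -1: 't' != 'k' (stop)
LCS = "" (length 0)


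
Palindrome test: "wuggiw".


Word: "wuggiw"
Reversed: "wigguw"
Forward == Backward? wuggiw != wigguw
Palindrome = No


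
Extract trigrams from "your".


Word: "your" (length 4)
Number of trigrams = 4 - 3 + 1 = 2
  Position 0: "you"
  Position 1: "our"
Trigrams = "you", "our"


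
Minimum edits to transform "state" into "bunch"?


Word 1: "state" (length 5)
Word 2: "bunch" (length 5)
One optimal edit sequence (insert/delete/substitute each cost 1):
  1. substitute 's' -> 'b'  (+1)
  2. substitute 't' -> 'u'  (+1)
  3. substitute 'a' -> 'n'  (+1)
  4. substitute 't' -> 'c'  (+1)
  5. substitute 'e' -> 'h'  (+1)
Total edit operations: 5
Edit distance = 5


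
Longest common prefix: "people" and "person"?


Word 1: "people"
Word 2: "person"
Comparing from start:
  Pos 0: 'p' == 'p'
  Pos 1: 'e' == 'e'
  Pos 2: 'o' != 'r' (stop)
LCP = "pe" (length 2)


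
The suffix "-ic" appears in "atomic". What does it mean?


Suffix: -ic
As in: atomic -> atom + -ic
Meaning = relating to


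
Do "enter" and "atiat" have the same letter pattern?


Pattern of "enter": [0, 1, 2, 0, 3]
Pattern of "atiat": [0, 1, 2, 0, 1]
Patterns do not match
Same pattern = No


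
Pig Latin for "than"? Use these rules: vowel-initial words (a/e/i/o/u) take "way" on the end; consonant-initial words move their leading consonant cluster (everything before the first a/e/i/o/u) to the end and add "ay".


Word: "than"
Starts with consonant(s) → move to end, add 'ay'
Consonant cluster: "th"
Pig Latin = "anthay"


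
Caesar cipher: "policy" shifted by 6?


Word: "policy"
Shift: 6
Each letter → (letter + shift) mod 26:
  'p' (15) + 6 = 21 → 'v'
  'o' (14) + 6 = 20 → 'u'
  'l' (11) + 6 = 17 → 'r'
  'i' (8) + 6 = 14 → 'o'
  'c' (2) + 6 = 8 → 'i'
  'y' (24) + 6 = 4 → 'e'
Result = "vuroie"


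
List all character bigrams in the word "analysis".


Word: "analysis" (length 8)
Number of bigrams = 8 - 2 + 1 = 7
  Position 0: "an"
  Position 1: "na"
  Position 2: "al"
  Position 3: "ly"
  Position 4: "ys"
  Position 5: "si"
  Position 6: "is"
Bigrams = "an", "na", "al", "ly", "ys", "si", "is"


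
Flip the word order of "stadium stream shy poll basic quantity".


Original: "stadium stream shy poll basic quantity"
Words (1..n): stadium | stream | shy | poll | basic | quantity
Reversed (n..1): quantity | basic | poll | shy | stream | stadium
Result = "quantity basic poll shy stream stadium"


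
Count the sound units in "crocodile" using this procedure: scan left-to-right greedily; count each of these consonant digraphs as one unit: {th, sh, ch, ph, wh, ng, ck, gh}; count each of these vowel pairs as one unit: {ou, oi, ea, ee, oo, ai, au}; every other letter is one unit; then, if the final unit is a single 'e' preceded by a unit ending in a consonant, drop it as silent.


Word: "crocodile" (9 letters)
Left-to-right scan:
  [1] 'c' (letter)
  [2] 'r' (letter)
  [3] 'o' (letter)
  [4] 'c' (letter)
  [5] 'o' (letter)
  [6] 'd' (letter)
  [7] 'i' (letter)
  [8] 'l' (letter)
  [9] 'e' (letter)
Units from scan: 9
Final unit is 'e' after a consonant -> drop as silent (-1)
Sound units = 8 units


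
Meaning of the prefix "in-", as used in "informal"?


Prefix: in-
Example: informal (in- + formal)
Meaning = not / into


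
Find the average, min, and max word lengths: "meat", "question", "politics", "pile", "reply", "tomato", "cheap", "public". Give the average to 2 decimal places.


Lengths: "meat"=4, "question"=8, "politics"=8, "pile"=4, "reply"=5, "tomato"=6, "cheap"=5, "public"=6
Sum = 46, Count = 8
Average = 46/8 = 5.75
= avg=5.75, min=4, max=8


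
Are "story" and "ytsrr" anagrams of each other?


Word 1: "story" → sorted: orsty
Word 2: "ytsrr" → sorted: rrsty
Same letters? orsty != rrsty
Anagram = No


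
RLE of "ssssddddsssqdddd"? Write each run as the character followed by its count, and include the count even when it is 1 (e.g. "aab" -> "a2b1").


String: "ssssddddsssqdddd"
Scanning for consecutive runs:
  's' x 4
  'd' x 4
  's' x 3
  'q' x 1
  'd' x 4
RLE = "s4d4s3q1d4"


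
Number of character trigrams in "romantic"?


Word: "romantic" (length 8)
Number of 3-grams = length - 3 + 1 = 8 - 3 + 1
= 6


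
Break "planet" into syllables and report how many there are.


Word: "planet"
Syllable breakdown: plan · et
Counting: 2 parts
= 2 syllables


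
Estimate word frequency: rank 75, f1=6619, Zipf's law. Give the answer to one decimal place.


Zipf's law: f(r) = f(1) / r
f(1) = 6619
f(75) = 6619 / 75
= 88.3 occurrences


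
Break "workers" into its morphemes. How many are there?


Word: "workers"
Morphemes: work | -er | -s
Each morpheme carries meaning
= 3 morphemes


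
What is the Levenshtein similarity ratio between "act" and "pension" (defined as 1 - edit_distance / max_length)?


Word 1: "act" (length 3)
Word 2: "pension" (length 7)
One optimal edit sequence:
  1. insert 'p'  (+1)
  2. insert 'e'  (+1)
  3. insert 'n'  (+1)
  4. insert 's'  (+1)
  5. substitute 'a' -> 'i'  (+1)
  6. substitute 'c' -> 'o'  (+1)
  7. substitute 't' -> 'n'  (+1)
Edit distance = 7
Max length = max(3, 7) = 7
Similarity = 1 - 7/7
= 0.0000


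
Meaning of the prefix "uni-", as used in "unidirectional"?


Prefix: uni-
Example: unidirectional (uni- + directional)
Meaning = one


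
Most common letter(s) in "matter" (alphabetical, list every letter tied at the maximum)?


Word: "matter"
Letter counts:
  'a': 1
  'e': 1
  'm': 1
  'r': 1
  't': 2
Maximum count = 2
Most frequent = 't' (2 times each)


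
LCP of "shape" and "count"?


Word 1: "shape"
Word 2: "count"
Comparing from start:
  Pos 0: 's' != 'c' (stop)
LCP = "" (length 0)


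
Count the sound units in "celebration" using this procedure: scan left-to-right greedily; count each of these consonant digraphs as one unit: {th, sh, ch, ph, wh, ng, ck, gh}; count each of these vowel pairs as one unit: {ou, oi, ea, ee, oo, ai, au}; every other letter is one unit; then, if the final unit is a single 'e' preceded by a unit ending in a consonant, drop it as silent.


Word: "celebration" (11 letters)
Left-to-right scan:
  (1) 'c' (letter)
  (2) 'e' (letter)
  (3) 'l' (letter)
  (4) 'e' (letter)
  (5) 'b' (letter)
  (6) 'r' (letter)
  (7) 'a' (letter)
  (8) 't' (letter)
  (9) 'i' (letter)
  (10) 'o' (letter)
  (11) 'n' (letter)
Units from scan: 11
Sound units = 11 units


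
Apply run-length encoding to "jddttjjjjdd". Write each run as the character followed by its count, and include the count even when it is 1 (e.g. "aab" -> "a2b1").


String: "jddttjjjjdd"
Scanning for consecutive runs:
  'j' x 1
  'd' x 2
  't' x 2
  'j' x 4
  'd' x 2
RLE = "j1d2t2j4d2"


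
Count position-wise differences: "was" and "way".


Comparing character by character (same length = 3):
  Pos 0: 'w' vs 'w' =
  Pos 1: 'a' vs 'a' =
  Pos 2: 's' vs 'y' !=
Hamming distance = 1


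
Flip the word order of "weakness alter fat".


Original: "weakness alter fat"
Words (1..n): weakness | alter | fat
Reversed (n..1): fat | alter | weakness
Result = "fat alter weakness"


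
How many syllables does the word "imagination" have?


Word: "imagination"
Syllable breakdown: i · mag · i · na · tion
Counting: 5 parts
= 5 syllables


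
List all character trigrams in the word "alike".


Word: "alike" (length 5)
Number of trigrams = 5 - 3 + 1 = 3
  Position 0: "ali"
  Position 1: "lik"
  Position 2: "ike"
Trigrams = "ali", "lik", "ike"


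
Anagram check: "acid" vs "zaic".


Word 1: "acid" → sorted: acdi
Word 2: "zaic" → sorted: aciz
Same letters? acdi != aciz
Anagram = No


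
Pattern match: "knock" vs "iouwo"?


Pattern of "knock": [0, 1, 2, 3, 0]
Pattern of "iouwo": [0, 1, 2, 3, 1]
Patterns do not match
Same pattern = No


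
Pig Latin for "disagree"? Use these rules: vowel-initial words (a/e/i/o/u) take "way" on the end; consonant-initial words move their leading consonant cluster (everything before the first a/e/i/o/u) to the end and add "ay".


Word: "disagree"
Starts with consonant(s) → move to end, add 'ay'
Consonant cluster: "d"
Pig Latin = "isagreeday"


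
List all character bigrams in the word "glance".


Word: "glance" (length 6)
Number of bigrams = 6 - 2 + 1 = 5
  Position 0: "gl"
  Position 1: "la"
  Position 2: "an"
  Position 3: "nc"
  Position 4: "ce"
Bigrams = "gl", "la", "an", "nc", "ce"


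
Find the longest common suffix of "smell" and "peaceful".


Word 1: "smell"
Word 2: "peaceful"
Comparing from end:
  Pos -1: 'l' == 'l'
  Pos -2: 'l' != 'u' (stop)
LCS = "l" (length 1)


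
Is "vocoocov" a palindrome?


Word: "vocoocov"
Reversed: "vocoocov"
Forward == Backward? vocoocov == vocoocov
Palindrome = Yes


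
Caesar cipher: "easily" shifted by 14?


Word: "easily"
Shift: 14
Each letter → (letter + shift) mod 26:
  'e' (4) + 14 = 18 → 's'
  'a' (0) + 14 = 14 → 'o'
  's' (18) + 14 = 6 → 'g'
  'i' (8) + 14 = 22 → 'w'
  'l' (11) + 14 = 25 → 'z'
  'y' (24) + 14 = 12 → 'm'
Result = "sogwzm"


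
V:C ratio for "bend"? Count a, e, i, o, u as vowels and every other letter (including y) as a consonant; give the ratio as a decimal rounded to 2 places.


Word: "bend"
Vowels (a,e,i,o,u): 1
Consonants: 3
Ratio = 1/3
= 0.33


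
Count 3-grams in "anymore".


Word: "anymore" (length 7)
Number of 3-grams = length - 3 + 1 = 7 - 3 + 1
= 5


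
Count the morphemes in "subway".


Word: "subway"
Morphemes: sub- + way
Each morpheme carries meaning
= 2 morphemes


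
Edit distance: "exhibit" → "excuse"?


Word 1: "exhibit" (length 7)
Word 2: "excuse" (length 6)
One optimal edit sequence (insert/delete/substitute each cost 1):
  1. keep 'e'
  2. keep 'x'
  3. delete 'h'  (+1)
  4. substitute 'i' -> 'c'  (+1)
  5. substitute 'b' -> 'u'  (+1)
  6. substitute 'i' -> 's'  (+1)
  7. substitute 't' -> 'e'  (+1)
Total edit operations: 5
Edit distance = 5


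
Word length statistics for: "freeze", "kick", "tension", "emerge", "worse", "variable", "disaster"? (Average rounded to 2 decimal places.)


Lengths: "freeze"=6, "kick"=4, "tension"=7, "emerge"=6, "worse"=5, "variable"=8, "disaster"=8
Sum = 44, Count = 7
Average = 44/7 = 6.29
= avg=6.29, min=4, max=8


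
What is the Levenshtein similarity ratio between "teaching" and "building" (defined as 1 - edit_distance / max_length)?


Word 1: "teaching" (length 8)
Word 2: "building" (length 8)
One optimal edit sequence:
  1. substitute 't' -> 'b'  (+1)
  2. substitute 'e' -> 'u'  (+1)
  3. substitute 'a' -> 'i'  (+1)
  4. substitute 'c' -> 'l'  (+1)
  5. substitute 'h' -> 'd'  (+1)
  6. keep 'i'
  7. keep 'n'
  8. keep 'g'
Edit distance = 5
Max length = max(8, 8) = 8
Similarity = 1 - 5/8
= 0.3750


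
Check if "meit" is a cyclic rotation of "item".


Word: "item", Candidate: "meit"
Method: check if candidate is substring of word+word
"itemitem" contains "meit"? No
Is rotation = No


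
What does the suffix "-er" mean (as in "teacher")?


Suffix: -er
As in: teacher -> teach + -er
Meaning = one who / more


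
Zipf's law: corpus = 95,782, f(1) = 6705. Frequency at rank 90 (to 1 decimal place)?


Zipf's law: f(r) = f(1) / r
f(1) = 6705
f(90) = 6705 / 90
= 74.5 occurrences


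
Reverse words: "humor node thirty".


Original: "humor node thirty"
Words (1..n): humor | node | thirty
Reversed (n..1): thirty | node | humor
Result = "thirty node humor"


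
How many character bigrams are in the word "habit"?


Word: "habit" (length 5)
Number of 2-grams = length - 2 + 1 = 5 - 2 + 1
= 4


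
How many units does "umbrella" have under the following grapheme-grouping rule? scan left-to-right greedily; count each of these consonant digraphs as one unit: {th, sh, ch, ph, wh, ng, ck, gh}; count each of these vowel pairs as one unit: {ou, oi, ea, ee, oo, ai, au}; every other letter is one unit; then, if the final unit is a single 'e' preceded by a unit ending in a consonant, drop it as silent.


Word: "umbrella" (8 letters)
Left-to-right scan:
  (1) 'u' (letter)
  (2) 'm' (letter)
  (3) 'b' (letter)
  (4) 'r' (letter)
  (5) 'e' (letter)
  (6) 'l' (letter)
  (7) 'l' (letter)
  (8) 'a' (letter)
Units from scan: 8
Sound units = 8 units


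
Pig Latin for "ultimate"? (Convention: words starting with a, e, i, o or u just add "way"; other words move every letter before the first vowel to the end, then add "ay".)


Word: "ultimate"
Starts with vowel → add 'way'
Pig Latin = "ultimateway"


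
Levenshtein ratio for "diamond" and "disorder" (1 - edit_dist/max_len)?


Word 1: "diamond" (length 7)
Word 2: "disorder" (length 8)
One optimal edit sequence:
  1. keep 'd'
  2. keep 'i'
  3. delete 'a'  (+1)
  4. substitute 'm' -> 's'  (+1)
  5. keep 'o'
  6. substitute 'n' -> 'r'  (+1)
  7. keep 'd'
  8. insert 'e'  (+1)
  9. insert 'r'  (+1)
Edit distance = 5
Max length = max(7, 8) = 8
Similarity = 1 - 5/8
= 0.3750


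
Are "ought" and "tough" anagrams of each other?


Word 1: "ought" → sorted: ghotu
Word 2: "tough" → sorted: ghotu
Same letters? ghotu == ghotu
Anagram = Yes


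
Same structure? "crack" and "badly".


Pattern of "crack": [0, 1, 2, 0, 3]
Pattern of "badly": [0, 1, 2, 3, 4]
Patterns do not match
Same pattern = No


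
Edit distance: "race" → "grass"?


Word 1: "race" (length 4)
Word 2: "grass" (length 5)
One optimal edit sequence (insert/delete/substitute each cost 1):
  1. insert 'g'  (+1)
  2. keep 'r'
  3. keep 'a'
  4. substitute 'c' -> 's'  (+1)
  5. substitute 'e' -> 's'  (+1)
Total edit operations: 3
Edit distance = 3


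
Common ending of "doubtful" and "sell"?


Word 1: "doubtful"
Word 2: "sell"
Comparing from end:
  Pos -1: 'l' == 'l'
  Pos -2: 'u' != 'l' (stop)
LCS = "l" (length 1)


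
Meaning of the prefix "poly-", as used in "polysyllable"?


Prefix: poly-
Example: polysyllable (poly- + syllable)
Meaning = many


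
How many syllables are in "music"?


Word: "music"
Syllable breakdown: mu | sic
Counting: 2 parts
= 2 syllables


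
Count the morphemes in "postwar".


Word: "postwar"
Morphemes: post- + war
Each morpheme carries meaning
= 2 morphemes


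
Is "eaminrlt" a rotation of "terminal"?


Word: "terminal", Candidate: "eaminrlt"
Method: check if candidate is substring of word+word
"terminalterminal" contains "eaminrlt"? No
Is rotation = No


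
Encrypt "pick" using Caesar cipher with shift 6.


Word: "pick"
Shift: 6
Each letter → (letter + shift) mod 26:
  'p' (15) + 6 = 21 → 'v'
  'i' (8) + 6 = 14 → 'o'
  'c' (2) + 6 = 8 → 'i'
  'k' (10) + 6 = 16 → 'q'
Result = "voiq"


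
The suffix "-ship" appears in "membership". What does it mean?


Suffix: -ship
As in: membership -> member + -ship
Meaning = state / position


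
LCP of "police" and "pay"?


Word 1: "police"
Word 2: "pay"
Comparing from start:
  Pos 0: 'p' == 'p'
  Pos 1: 'o' != 'a' (stop)
LCP = "p" (length 1)


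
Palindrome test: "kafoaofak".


Word: "kafoaofak"
Reversed: "kafoaofak"
Forward == Backward? kafoaofak == kafoaofak
Palindrome = Yes


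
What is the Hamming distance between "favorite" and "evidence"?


Comparing character by character (same length = 8):
  Pos 0: 'f' vs 'e' !=
  Pos 1: 'a' vs 'v' !=
  Pos 2: 'v' vs 'i' !=
  Pos 3: 'o' vs 'd' !=
  Pos 4: 'r' vs 'e' !=
  Pos 5: 'i' vs 'n' !=
  Pos 6: 't' vs 'c' !=
  Pos 7: 'e' vs 'e' =
Hamming distance = 7


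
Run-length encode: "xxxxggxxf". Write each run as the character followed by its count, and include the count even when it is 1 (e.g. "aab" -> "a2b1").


String: "xxxxggxxf"
Scanning for consecutive runs:
  'x' x 4
  'g' x 2
  'x' x 2
  'f' x 1
RLE = "x4g2x2f1"


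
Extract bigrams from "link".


Word: "link" (length 4)
Number of bigrams = 4 - 2 + 1 = 3
  Position 0: "li"
  Position 1: "in"
  Position 2: "nk"
Bigrams = "li", "in", "nk"


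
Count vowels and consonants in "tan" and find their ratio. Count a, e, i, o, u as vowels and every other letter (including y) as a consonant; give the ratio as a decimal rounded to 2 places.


Word: "tan"
Vowels (a,e,i,o,u): 1
Consonants: 2
Ratio = 1/2
= 0.50


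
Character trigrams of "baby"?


Word: "baby" (length 4)
Number of trigrams = 4 - 3 + 1 = 2
  Position 0: "bab"
  Position 1: "aby"
Trigrams = "bab", "aby"


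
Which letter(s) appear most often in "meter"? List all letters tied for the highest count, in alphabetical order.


Word: "meter"
Letter counts:
  'e': 2
  'm': 1
  'r': 1
  't': 1
Maximum count = 2
Most frequent = 'e' (2 times each)


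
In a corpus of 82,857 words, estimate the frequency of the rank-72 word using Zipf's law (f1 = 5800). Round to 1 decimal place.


Zipf's law: f(r) = f(1) / r
f(1) = 5800
f(72) = 5800 / 72
= 80.6 occurrences


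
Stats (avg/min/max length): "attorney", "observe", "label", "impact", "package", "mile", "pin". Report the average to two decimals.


Lengths: "attorney"=8, "observe"=7, "label"=5, "impact"=6, "package"=7, "mile"=4, "pin"=3
Sum = 40, Count = 7
Average = 40/7 = 5.71
= avg=5.71, min=3, max=8


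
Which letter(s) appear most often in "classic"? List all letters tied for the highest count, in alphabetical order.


Word: "classic"
Letter counts:
  'a': 1
  'c': 2
  'i': 1
  'l': 1
  's': 2
Maximum count = 2
Most frequent = 'c', 's' (2 times each)


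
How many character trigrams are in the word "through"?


Word: "through" (length 7)
Number of 3-grams = length - 3 + 1 = 7 - 3 + 1
= 5


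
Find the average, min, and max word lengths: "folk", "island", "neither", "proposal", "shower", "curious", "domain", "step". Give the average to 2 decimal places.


Lengths: "folk"=4, "island"=6, "neither"=7, "proposal"=8, "shower"=6, "curious"=7, "domain"=6, "step"=4
Sum = 48, Count = 8
Average = 48/8 = 6.00
= avg=6.00, min=4, max=8


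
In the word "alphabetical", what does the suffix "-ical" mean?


Suffix: -ical
As in: alphabetical -> alphabet + -ical
Meaning = relating to


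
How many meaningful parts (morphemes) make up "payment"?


Word: "payment"
Morphemes: pay / -ment
Each morpheme carries meaning
= 2 morphemes


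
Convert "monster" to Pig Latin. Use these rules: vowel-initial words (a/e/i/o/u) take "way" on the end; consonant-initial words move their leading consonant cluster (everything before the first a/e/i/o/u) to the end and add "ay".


Word: "monster"
Starts with consonant(s) → move to end, add 'ay'
Consonant cluster: "m"
Pig Latin = "onstermay"


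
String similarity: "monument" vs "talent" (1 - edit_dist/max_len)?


Word 1: "monument" (length 8)
Word 2: "talent" (length 6)
One optimal edit sequence:
  1. delete 'm'  (+1)
  2. delete 'o'  (+1)
  3. substitute 'n' -> 't'  (+1)
  4. substitute 'u' -> 'a'  (+1)
  5. substitute 'm' -> 'l'  (+1)
  6. keep 'e'
  7. keep 'n'
  8. keep 't'
Edit distance = 5
Max length = max(8, 6) = 8
Similarity = 1 - 5/8
= 0.3750


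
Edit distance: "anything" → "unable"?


Word 1: "anything" (length 8)
Word 2: "unable" (length 6)
One optimal edit sequence (insert/delete/substitute each cost 1):
  1. substitute 'a' -> 'u'  (+1)
  2. keep 'n'
  3. delete 'y'  (+1)
  4. delete 't'  (+1)
  5. substitute 'h' -> 'a'  (+1)
  6. substitute 'i' -> 'b'  (+1)
  7. substitute 'n' -> 'l'  (+1)
  8. substitute 'g' -> 'e'  (+1)
Total edit operations: 7
Edit distance = 7


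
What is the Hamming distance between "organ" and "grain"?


Comparing character by character (same length = 5):
  Pos 0: 'o' vs 'g' !=
  Pos 1: 'r' vs 'r' =
  Pos 2: 'g' vs 'a' !=
  Pos 3: 'a' vs 'i' !=
  Pos 4: 'n' vs 'n' =
Hamming distance = 3


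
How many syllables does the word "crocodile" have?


Word: "crocodile"
Syllable breakdown: croc-o-dile
Counting: 3 parts
= 3 syllables


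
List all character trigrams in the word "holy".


Word: "holy" (length 4)
Number of trigrams = 4 - 3 + 1 = 2
  Position 0: "hol"
  Position 1: "oly"
Trigrams = "hol", "oly"


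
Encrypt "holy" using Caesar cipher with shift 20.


Word: "holy"
Shift: 20
Each letter → (letter + shift) mod 26:
  'h' (7) + 20 = 1 → 'b'
  'o' (14) + 20 = 8 → 'i'
  'l' (11) + 20 = 5 → 'f'
  'y' (24) + 20 = 18 → 's'
Result = "bifs"


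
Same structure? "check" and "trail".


Pattern of "check": [0, 1, 2, 0, 3]
Pattern of "trail": [0, 1, 2, 3, 4]
Patterns do not match
Same pattern = No


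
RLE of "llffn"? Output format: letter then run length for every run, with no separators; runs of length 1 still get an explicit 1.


String: "llffn"
Scanning for consecutive runs:
  'l' x 2
  'f' x 2
  'n' x 1
RLE = "l2f2n1"


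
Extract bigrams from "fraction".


Word: "fraction" (length 8)
Number of bigrams = 8 - 2 + 1 = 7
  Position 0: "fr"
  Position 1: "ra"
  Position 2: "ac"
  Position 3: "ct"
  Position 4: "ti"
  Position 5: "io"
  Position 6: "on"
Bigrams = "fr", "ra", "ac", "ct", "ti", "io", "on"


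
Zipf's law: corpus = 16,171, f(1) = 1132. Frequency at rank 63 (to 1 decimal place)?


Zipf's law: f(r) = f(1) / r
f(1) = 1132
f(63) = 1132 / 63
= 18.0 occurrences


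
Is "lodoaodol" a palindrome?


Word: "lodoaodol"
Reversed: "lodoaodol"
Forward == Backward? lodoaodol == lodoaodol
Palindrome = Yes


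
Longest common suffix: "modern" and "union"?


Word 1: "modern"
Word 2: "union"
Comparing from end:
  Pos -1: 'n' == 'n'
  Pos -2: 'r' != 'o' (stop)
LCS = "n" (length 1)


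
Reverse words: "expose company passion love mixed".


Original: "expose company passion love mixed"
Words (1..n): expose | company | passion | love | mixed
Reversed (n..1): mixed | love | passion | company | expose
Result = "mixed love passion company expose"


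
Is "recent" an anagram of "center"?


Word 1: "center" → sorted: ceenrt
Word 2: "recent" → sorted: ceenrt
Same letters? ceenrt == ceenrt
Anagram = Yes


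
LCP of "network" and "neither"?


Word 1: "network"
Word 2: "neither"
Comparing from start:
  Pos 0: 'n' == 'n'
  Pos 1: 'e' == 'e'
  Pos 2: 't' != 'i' (stop)
LCP = "ne" (length 2)


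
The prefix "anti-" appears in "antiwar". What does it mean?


Prefix: anti-
Example: antiwar = anti- + war
Meaning = against


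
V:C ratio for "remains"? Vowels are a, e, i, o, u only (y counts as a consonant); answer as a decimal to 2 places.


Word: "remains"
Vowels (a,e,i,o,u): 3
Consonants: 4
Ratio = 3/4
= 0.75


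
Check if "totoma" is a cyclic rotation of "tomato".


Word: "tomato", Candidate: "totoma"
Method: check if candidate is substring of word+word
"tomatotomato" contains "totoma"? Yes
Is rotation = Yes


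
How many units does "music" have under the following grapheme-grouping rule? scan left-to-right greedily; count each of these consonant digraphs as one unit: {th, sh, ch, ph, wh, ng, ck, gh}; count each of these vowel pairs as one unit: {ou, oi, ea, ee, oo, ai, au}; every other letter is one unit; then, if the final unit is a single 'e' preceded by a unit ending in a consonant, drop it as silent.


Word: "music" (5 letters)
Left-to-right scan:
  (1) 'm' (letter)
  (2) 'u' (letter)
  (3) 's' (letter)
  (4) 'i' (letter)
  (5) 'c' (letter)
Units from scan: 5
Sound units = 5 units


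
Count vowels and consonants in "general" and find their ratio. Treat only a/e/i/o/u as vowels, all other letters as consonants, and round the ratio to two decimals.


Word: "general"
Vowels (a,e,i,o,u): 3
Consonants: 4
Ratio = 3/4
= 0.75


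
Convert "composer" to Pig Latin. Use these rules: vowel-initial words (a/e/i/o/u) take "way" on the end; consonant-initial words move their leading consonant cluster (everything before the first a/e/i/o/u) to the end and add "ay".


Word: "composer"
Starts with consonant(s) → move to end, add 'ay'
Consonant cluster: "c"
Pig Latin = "omposercay"


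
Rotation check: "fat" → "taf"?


Word: "fat", Candidate: "taf"
Method: check if candidate is substring of word+word
"fatfat" contains "taf"? No
Is rotation = No


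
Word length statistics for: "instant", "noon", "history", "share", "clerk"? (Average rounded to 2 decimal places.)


Lengths: "instant"=7, "noon"=4, "history"=7, "share"=5, "clerk"=5
Sum = 28, Count = 5
Average = 28/5 = 5.60
= avg=5.60, min=4, max=7


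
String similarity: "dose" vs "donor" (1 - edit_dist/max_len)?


Word 1: "dose" (length 4)
Word 2: "donor" (length 5)
One optimal edit sequence:
  1. keep 'd'
  2. keep 'o'
  3. insert 'n'  (+1)
  4. substitute 's' -> 'o'  (+1)
  5. substitute 'e' -> 'r'  (+1)
Edit distance = 3
Max length = max(4, 5) = 5
Similarity = 1 - 3/5
= 0.4000


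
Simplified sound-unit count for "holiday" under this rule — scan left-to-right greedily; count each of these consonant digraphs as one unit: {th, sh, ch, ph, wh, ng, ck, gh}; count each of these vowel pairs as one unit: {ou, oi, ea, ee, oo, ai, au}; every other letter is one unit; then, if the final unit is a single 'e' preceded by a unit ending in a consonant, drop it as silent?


Word: "holiday" (7 letters)
Left-to-right scan:
  1. 'h' (letter)
  2. 'o' (letter)
  3. 'l' (letter)
  4. 'i' (letter)
  5. 'd' (letter)
  6. 'a' (letter)
  7. 'y' (letter)
Units from scan: 7
Sound units = 7 units


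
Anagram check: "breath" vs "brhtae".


Word 1: "breath" → sorted: abehrt
Word 2: "brhtae" → sorted: abehrt
Same letters? abehrt == abehrt
Anagram = Yes


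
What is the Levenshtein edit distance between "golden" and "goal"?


Word 1: "golden" (length 6)
Word 2: "goal" (length 4)
One optimal edit sequence (insert/delete/substitute each cost 1):
  1. keep 'g'
  2. keep 'o'
  3. delete 'l'  (+1)
  4. delete 'd'  (+1)
  5. substitute 'e' -> 'a'  (+1)
  6. substitute 'n' -> 'l'  (+1)
Total edit operations: 4
Edit distance = 4


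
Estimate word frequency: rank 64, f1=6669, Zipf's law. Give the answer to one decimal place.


Zipf's law: f(r) = f(1) / r
f(1) = 6669
f(64) = 6669 / 64
= 104.2 occurrences


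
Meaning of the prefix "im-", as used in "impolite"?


Prefix: im-
As in: impolite -> im- + polite
Meaning = not / into


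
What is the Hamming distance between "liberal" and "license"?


Comparing character by character (same length = 7):
  Pos 0: 'l' vs 'l' =
  Pos 1: 'i' vs 'i' =
  Pos 2: 'b' vs 'c' !=
  Pos 3: 'e' vs 'e' =
  Pos 4: 'r' vs 'n' !=
  Pos 5: 'a' vs 's' !=
  Pos 6: 'l' vs 'e' !=
Hamming distance = 4


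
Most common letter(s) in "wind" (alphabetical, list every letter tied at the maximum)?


Word: "wind"
Letter counts:
  'd': 1
  'i': 1
  'n': 1
  'w': 1
Maximum count = 1
Most frequent = 'd', 'i', 'n', 'w' (1 time each)


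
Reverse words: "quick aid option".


Original: "quick aid option"
Words (1..n): quick | aid | option
Reversed (n..1): option | aid | quick
Result = "option aid quick"


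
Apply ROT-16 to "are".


Word: "are"
Shift: 16
Each letter → (letter + shift) mod 26:
  'a' (0) + 16 = 16 → 'q'
  'r' (17) + 16 = 7 → 'h'
  'e' (4) + 16 = 20 → 'u'
Result = "qhu"


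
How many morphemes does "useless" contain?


Word: "useless"
Morphemes: use + -less
Each morpheme carries meaning
= 2 morphemes


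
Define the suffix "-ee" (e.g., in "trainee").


Suffix: -ee
As in: trainee -> train + -ee
Meaning = one who receives


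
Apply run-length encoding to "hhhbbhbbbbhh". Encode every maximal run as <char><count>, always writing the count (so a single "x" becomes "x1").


String: "hhhbbhbbbbhh"
Scanning for consecutive runs:
  'h' x 3
  'b' x 2
  'h' x 1
  'b' x 4
  'h' x 2
RLE = "h3b2h1b4h2"


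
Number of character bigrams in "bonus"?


Word: "bonus" (length 5)
Number of 2-grams = length - 2 + 1 = 5 - 2 + 1
= 4


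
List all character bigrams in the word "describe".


Word: "describe" (length 8)
Number of bigrams = 8 - 2 + 1 = 7
  Position 0: "de"
  Position 1: "es"
  Position 2: "sc"
  Position 3: "cr"
  Position 4: "ri"
  Position 5: "ib"
  Position 6: "be"
Bigrams = "de", "es", "sc", "cr", "ri", "ib", "be"


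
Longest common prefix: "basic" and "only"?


Word 1: "basic"
Word 2: "only"
Comparing from start:
  Pos 0: 'b' != 'o' (stop)
LCP = "" (length 0)


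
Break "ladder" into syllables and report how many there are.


Word: "ladder"
Syllable breakdown: lad / der
Counting: 2 parts
= 2 syllables


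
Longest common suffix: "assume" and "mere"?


Word 1: "assume"
Word 2: "mere"
Comparing from end:
  Pos -1: 'e' == 'e'
  Pos -2: 'm' != 'r' (stop)
LCS = "e" (length 1)


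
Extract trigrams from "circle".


Word: "circle" (length 6)
Number of trigrams = 6 - 3 + 1 = 4
  Position 0: "cir"
  Position 1: "irc"
  Position 2: "rcl"
  Position 3: "cle"
Trigrams = "cir", "irc", "rcl", "cle"


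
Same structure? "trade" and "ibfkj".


Pattern of "trade": [0, 1, 2, 3, 4]
Pattern of "ibfkj": [0, 1, 2, 3, 4]
Patterns match
Same pattern = Yes


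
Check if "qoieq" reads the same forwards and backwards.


Word: "qoieq"
Reversed: "qeioq"
Forward == Backward? qoieq != qeioq
Palindrome = No


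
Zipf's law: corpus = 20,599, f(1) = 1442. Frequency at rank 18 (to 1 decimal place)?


Zipf's law: f(r) = f(1) / r
f(1) = 1442
f(18) = 1442 / 18
= 80.1 occurrences


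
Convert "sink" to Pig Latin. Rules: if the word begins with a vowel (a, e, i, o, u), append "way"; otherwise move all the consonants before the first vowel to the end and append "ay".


Word: "sink"
Starts with consonant(s) → move to end, add 'ay'
Consonant cluster: "s"
Pig Latin = "inksay"


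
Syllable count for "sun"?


Word: "sun"
Syllable breakdown: sun
Counting: 1 part
= 1 syllable


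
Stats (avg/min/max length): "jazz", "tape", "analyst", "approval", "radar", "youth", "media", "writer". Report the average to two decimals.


Lengths: "jazz"=4, "tape"=4, "analyst"=7, "approval"=8, "radar"=5, "youth"=5, "media"=5, "writer"=6
Sum = 44, Count = 8
Average = 44/8 = 5.50
= avg=5.50, min=4, max=8


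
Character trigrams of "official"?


Word: "official" (length 8)
Number of trigrams = 8 - 3 + 1 = 6
  Position 0: "off"
  Position 1: "ffi"
  Position 2: "fic"
  Position 3: "ici"
  Position 4: "cia"
  Position 5: "ial"
Trigrams = "off", "ffi", "fic", "ici", "cia", "ial"
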